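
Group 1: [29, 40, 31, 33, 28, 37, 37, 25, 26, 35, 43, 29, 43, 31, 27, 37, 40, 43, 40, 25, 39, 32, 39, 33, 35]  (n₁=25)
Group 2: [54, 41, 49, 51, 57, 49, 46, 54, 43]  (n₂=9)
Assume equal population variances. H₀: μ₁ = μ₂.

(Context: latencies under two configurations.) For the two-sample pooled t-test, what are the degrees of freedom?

df = n₁ + n₂ − 2 = 25 + 9 − 2 = 32

degrees of freedom = 32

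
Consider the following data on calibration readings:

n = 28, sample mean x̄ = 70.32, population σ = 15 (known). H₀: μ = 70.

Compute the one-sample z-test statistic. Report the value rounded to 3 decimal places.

test statistic = 0.113

SE = σ/√n = 15/√28 = 2.8347
z = (x̄−μ₀)/SE = (70.32−70)/2.8347 = 0.1129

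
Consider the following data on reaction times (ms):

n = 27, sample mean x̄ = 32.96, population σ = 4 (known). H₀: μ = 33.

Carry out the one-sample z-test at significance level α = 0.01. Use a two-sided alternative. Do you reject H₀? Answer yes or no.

reject H₀: no

SE = σ/√n = 4/√27 = 0.7698
z = (x̄−μ₀)/SE = (32.96−33)/0.7698 = -0.0520
p-value (two-sided) = 0.95856
At α=0.01: p ≥ α → fail to reject H₀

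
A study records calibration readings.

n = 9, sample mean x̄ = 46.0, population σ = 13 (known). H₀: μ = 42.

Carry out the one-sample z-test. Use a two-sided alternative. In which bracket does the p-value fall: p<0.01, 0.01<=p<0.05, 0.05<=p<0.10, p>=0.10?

SE = σ/√n = 13/√9 = 4.3333
z = (x̄−μ₀)/SE = (46.0−42)/4.3333 = 0.9231
p-value (two-sided) = 0.35597
→ bracket: p>=0.10

p-value bracket: p>=0.10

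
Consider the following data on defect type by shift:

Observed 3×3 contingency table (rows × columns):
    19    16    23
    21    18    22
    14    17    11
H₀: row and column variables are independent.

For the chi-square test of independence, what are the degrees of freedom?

degrees of freedom = 4

df = (r−1)(c−1) = (3−1)·(3−1) = 4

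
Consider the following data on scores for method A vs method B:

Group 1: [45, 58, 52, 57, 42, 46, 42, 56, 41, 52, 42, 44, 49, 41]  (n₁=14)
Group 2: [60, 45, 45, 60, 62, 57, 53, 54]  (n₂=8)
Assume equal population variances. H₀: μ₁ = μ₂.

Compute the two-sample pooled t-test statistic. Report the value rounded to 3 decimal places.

test statistic = -2.420

x̄₁=47.643, s₁=6.271, n₁=14
x̄₂=54.500, s₂=6.612, n₂=8
s_p² = [13·6.271² + 7·6.612²]/20 = 40.8607
SE = √(s_p²·(1/14+1/8)) = 2.8331
t = (47.643−54.500)/2.8331 = -2.4204
df = 20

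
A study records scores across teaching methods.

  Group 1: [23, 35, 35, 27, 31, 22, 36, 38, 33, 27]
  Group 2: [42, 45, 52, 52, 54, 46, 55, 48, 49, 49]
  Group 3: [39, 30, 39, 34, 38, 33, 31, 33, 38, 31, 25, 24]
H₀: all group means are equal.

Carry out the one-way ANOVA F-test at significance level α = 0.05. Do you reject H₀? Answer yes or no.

reject H₀: yes

Group means [30.70, 49.20, 32.92], grand mean 37.312
SSB = Σnᵢ(x̄ᵢ−x̄)² = 2082.258; SSW = ΣΣ(x−x̄ᵢ)² = 724.617
MSB = 2082.258/2 = 1041.1292; MSW = 724.617/29 = 24.9868
F = MSB/MSW = 41.6672
df = (2, 29)
p-value (upper-tail) = 0.00000
At α=0.05: p < α → reject H₀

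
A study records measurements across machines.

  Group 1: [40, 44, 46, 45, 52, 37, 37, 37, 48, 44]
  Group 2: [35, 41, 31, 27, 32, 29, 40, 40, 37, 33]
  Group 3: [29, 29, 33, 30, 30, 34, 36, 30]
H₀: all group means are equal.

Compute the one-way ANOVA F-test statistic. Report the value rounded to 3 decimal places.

test statistic = 16.722

Group means [43.00, 34.50, 31.38], grand mean 36.643
SSB = Σnᵢ(x̄ᵢ−x̄)² = 672.054; SSW = ΣΣ(x−x̄ᵢ)² = 502.375
MSB = 672.054/2 = 336.0268; MSW = 502.375/25 = 20.0950
F = MSB/MSW = 16.7219
df = (2, 25)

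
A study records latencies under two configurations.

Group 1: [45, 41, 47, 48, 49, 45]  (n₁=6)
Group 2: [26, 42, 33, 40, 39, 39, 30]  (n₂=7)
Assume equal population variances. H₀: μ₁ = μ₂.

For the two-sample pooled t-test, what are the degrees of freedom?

degrees of freedom = 11

df = n₁ + n₂ − 2 = 6 + 7 − 2 = 11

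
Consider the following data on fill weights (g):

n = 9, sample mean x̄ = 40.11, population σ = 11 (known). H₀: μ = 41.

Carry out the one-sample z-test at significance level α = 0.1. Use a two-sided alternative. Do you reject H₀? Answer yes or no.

reject H₀: no

SE = σ/√n = 11/√9 = 3.6667
z = (x̄−μ₀)/SE = (40.11−41)/3.6667 = -0.2427
p-value (two-sided) = 0.80822
At α=0.1: p ≥ α → fail to reject H₀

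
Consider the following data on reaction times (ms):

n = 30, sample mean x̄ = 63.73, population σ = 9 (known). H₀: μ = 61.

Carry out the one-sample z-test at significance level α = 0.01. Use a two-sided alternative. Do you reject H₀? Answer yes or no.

SE = σ/√n = 9/√30 = 1.6432
z = (x̄−μ₀)/SE = (63.73−61)/1.6432 = 1.6614
p-value (two-sided) = 0.09663
At α=0.01: p ≥ α → fail to reject H₀

reject H₀: no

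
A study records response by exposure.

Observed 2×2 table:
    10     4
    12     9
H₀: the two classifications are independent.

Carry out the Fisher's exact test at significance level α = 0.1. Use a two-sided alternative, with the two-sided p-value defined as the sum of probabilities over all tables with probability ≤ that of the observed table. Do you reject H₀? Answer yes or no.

Margins: r₁=14, r₂=21, c₁=22, c₂=13, n=35
p_obs = C(14,10)·C(21,12)/C(35,22); sum pmf over tables with pmf ≤ p_obs
p-value (two-sided) = 0.48753
At α=0.1: p ≥ α → fail to reject H₀

reject H₀: no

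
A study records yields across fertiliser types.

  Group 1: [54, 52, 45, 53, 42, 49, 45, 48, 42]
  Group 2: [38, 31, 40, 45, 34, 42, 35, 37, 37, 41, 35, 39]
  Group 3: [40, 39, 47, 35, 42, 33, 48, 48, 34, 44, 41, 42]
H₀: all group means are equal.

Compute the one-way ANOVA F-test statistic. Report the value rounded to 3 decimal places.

Group means [47.78, 37.83, 41.08], grand mean 41.727
SSB = Σnᵢ(x̄ᵢ−x̄)² = 516.407; SSW = ΣΣ(x−x̄ᵢ)² = 630.139
MSB = 516.407/2 = 258.2033; MSW = 630.139/30 = 21.0046
F = MSB/MSW = 12.2927
df = (2, 30)

test statistic = 12.293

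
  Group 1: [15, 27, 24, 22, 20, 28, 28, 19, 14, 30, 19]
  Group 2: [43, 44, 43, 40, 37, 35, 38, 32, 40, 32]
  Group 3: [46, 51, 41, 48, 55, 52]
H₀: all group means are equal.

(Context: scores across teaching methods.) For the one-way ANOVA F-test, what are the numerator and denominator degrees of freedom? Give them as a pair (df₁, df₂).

k = 3 groups, N = 27 total
df = (k−1, N−k) = (3−1, 27−3) = (2, 24)

degrees of freedom = [2, 24]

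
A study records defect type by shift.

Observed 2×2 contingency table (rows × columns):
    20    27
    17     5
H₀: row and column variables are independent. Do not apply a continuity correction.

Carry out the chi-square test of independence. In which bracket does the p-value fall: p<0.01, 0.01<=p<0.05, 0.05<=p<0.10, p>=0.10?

p-value bracket: p<0.01

Row totals [47, 22], col totals [37, 32], n=69
χ² = (20−25.20)²/25.20 + (27−21.80)²/21.80 + (17−11.80)²/11.80 + (5−10.20)²/10.20 = 7.2638
df = 1
p-value (upper-tail) = 0.00704
→ bracket: p<0.01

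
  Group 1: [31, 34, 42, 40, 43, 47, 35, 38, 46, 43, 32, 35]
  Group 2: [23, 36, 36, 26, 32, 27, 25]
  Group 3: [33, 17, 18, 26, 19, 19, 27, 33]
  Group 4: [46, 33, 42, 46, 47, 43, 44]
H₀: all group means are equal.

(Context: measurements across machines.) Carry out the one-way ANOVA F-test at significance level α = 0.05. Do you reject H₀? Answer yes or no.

Group means [38.83, 29.29, 24.00, 43.00], grand mean 34.235
SSB = Σnᵢ(x̄ᵢ−x̄)² = 1801.022; SSW = ΣΣ(x−x̄ᵢ)² = 943.095
MSB = 1801.022/3 = 600.3408; MSW = 943.095/30 = 31.4365
F = MSB/MSW = 19.0969
df = (3, 30)
p-value (upper-tail) = 0.00000
At α=0.05: p < α → reject H₀

reject H₀: yes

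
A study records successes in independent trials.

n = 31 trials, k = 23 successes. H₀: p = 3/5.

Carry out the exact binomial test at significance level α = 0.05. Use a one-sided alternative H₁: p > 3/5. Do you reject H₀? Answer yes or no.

Exact binomial: n=31, k=23, p₀=3/5=0.6000
P(X≥23) from Σ C(n,i)·p₀^i·(1−p₀)^(n−i)
p-value (one-sided, H₁ greater) = 0.07382
At α=0.05: p ≥ α → fail to reject H₀

reject H₀: no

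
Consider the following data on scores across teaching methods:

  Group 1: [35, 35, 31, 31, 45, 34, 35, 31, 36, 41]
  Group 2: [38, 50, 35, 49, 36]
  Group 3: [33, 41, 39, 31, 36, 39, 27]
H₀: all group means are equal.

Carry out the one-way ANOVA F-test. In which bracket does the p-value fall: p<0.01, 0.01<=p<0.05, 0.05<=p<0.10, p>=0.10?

Group means [35.40, 41.60, 35.14], grand mean 36.727
SSB = Σnᵢ(x̄ᵢ−x̄)² = 153.906; SSW = ΣΣ(x−x̄ᵢ)² = 550.457
MSB = 153.906/2 = 76.9532; MSW = 550.457/19 = 28.9714
F = MSB/MSW = 2.6562
df = (2, 19)
p-value (upper-tail) = 0.09612
→ bracket: 0.05<=p<0.10

p-value bracket: 0.05<=p<0.10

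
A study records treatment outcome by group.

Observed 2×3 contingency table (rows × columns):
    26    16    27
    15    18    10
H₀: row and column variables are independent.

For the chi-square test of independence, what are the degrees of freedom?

df = (r−1)(c−1) = (2−1)·(3−1) = 2

degrees of freedom = 2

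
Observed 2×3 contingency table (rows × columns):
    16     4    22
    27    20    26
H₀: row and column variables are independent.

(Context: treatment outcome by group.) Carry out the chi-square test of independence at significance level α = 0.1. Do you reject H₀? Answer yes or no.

reject H₀: yes

Row totals [42, 73], col totals [43, 24, 48], n=115
χ² = (16−15.70)²/15.70 + (4−8.77)²/8.77 + (22−17.53)²/17.53 + (27−27.30)²/27.30 + (20−15.23)²/15.23 + (26−30.47)²/30.47 = 5.8851
df = 2
p-value (upper-tail) = 0.05273
At α=0.1: p < α → reject H₀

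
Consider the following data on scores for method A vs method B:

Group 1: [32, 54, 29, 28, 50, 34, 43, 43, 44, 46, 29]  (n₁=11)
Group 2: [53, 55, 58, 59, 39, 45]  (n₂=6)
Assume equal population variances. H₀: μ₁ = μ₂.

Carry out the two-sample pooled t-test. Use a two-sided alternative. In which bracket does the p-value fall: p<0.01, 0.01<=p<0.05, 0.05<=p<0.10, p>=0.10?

p-value bracket: 0.01<=p<0.05

x̄₁=39.273, s₁=9.199, n₁=11
x̄₂=51.500, s₂=7.893, n₂=6
s_p² = [10·9.199² + 5·7.893²]/15 = 77.1788
SE = √(s_p²·(1/11+1/6)) = 4.4586
t = (39.273−51.500)/4.4586 = -2.7424
df = 15
p-value (two-sided) = 0.01512
→ bracket: 0.01<=p<0.05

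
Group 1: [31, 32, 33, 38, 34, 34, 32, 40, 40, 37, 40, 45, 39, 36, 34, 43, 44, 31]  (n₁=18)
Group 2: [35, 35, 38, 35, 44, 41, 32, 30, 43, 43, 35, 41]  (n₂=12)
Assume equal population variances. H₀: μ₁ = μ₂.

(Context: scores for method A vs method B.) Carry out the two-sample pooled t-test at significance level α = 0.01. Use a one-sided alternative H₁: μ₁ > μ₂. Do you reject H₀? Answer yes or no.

reject H₀: no

x̄₁=36.833, s₁=4.515, n₁=18
x̄₂=37.667, s₂=4.658, n₂=12
s_p² = [17·4.515² + 11·4.658²]/28 = 20.8988
SE = √(s_p²·(1/18+1/12)) = 1.7037
t = (36.833−37.667)/1.7037 = -0.4891
df = 28
p-value (one-sided, H₁ greater) = 0.68572
At α=0.01: p ≥ α → fail to reject H₀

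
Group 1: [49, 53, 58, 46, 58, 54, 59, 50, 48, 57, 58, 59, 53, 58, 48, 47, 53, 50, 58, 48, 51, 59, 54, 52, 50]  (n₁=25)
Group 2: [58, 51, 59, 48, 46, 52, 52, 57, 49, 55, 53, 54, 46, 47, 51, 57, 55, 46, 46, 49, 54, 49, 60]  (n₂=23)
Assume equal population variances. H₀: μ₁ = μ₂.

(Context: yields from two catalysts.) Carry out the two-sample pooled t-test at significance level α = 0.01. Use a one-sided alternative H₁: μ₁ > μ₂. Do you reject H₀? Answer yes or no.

reject H₀: no

x̄₁=53.200, s₁=4.368, n₁=25
x̄₂=51.913, s₂=4.471, n₂=23
s_p² = [24·4.368² + 22·4.471²]/46 = 19.5180
SE = √(s_p²·(1/25+1/23)) = 1.2765
t = (53.200−51.913)/1.2765 = 1.0082
df = 46
p-value (one-sided, H₁ greater) = 0.15931
At α=0.01: p ≥ α → fail to reject H₀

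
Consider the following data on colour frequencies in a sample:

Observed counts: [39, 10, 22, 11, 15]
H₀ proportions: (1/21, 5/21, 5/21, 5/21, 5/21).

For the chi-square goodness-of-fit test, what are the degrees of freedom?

degrees of freedom = 4

df = k − 1 = 5 − 1 = 4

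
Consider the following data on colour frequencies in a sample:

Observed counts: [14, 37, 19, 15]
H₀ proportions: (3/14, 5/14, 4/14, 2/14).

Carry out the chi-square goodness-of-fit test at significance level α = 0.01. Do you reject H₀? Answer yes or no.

reject H₀: no

n = 85; E_i = n·p_i = [18.21, 30.36, 24.29, 12.14]
χ² = (14−18.21)²/18.21 + (37−30.36)²/30.36 + (19−24.29)²/24.29 + (15−12.14)²/12.14 = 4.2514
df = 3
p-value (upper-tail) = 0.23557
At α=0.01: p ≥ α → fail to reject H₀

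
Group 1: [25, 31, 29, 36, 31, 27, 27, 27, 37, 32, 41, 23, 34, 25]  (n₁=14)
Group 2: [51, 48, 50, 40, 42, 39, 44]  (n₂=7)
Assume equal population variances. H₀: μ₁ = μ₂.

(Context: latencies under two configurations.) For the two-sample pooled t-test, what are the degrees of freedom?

degrees of freedom = 19

df = n₁ + n₂ − 2 = 14 + 7 − 2 = 19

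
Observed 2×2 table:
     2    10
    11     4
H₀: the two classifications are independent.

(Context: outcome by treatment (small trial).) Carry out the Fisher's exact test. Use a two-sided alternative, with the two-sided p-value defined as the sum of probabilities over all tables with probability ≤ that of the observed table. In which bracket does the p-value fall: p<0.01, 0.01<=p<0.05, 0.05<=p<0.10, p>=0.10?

p-value bracket: p<0.01

Margins: r₁=12, r₂=15, c₁=13, c₂=14, n=27
p_obs = C(12,2)·C(15,11)/C(27,13); sum pmf over tables with pmf ≤ p_obs
p-value (two-sided) = 0.00633
→ bracket: p<0.01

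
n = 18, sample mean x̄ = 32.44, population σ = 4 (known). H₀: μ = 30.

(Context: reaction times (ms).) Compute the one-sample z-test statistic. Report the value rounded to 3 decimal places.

test statistic = 2.588

SE = σ/√n = 4/√18 = 0.9428
z = (x̄−μ₀)/SE = (32.44−30)/0.9428 = 2.5880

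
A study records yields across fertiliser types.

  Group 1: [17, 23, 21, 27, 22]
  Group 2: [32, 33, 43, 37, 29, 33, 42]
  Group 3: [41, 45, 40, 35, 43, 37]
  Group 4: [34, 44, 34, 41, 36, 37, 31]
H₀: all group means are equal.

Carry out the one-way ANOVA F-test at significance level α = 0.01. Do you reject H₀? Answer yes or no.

reject H₀: yes

Group means [22.00, 35.57, 40.17, 36.71], grand mean 34.280
SSB = Σnᵢ(x̄ᵢ−x̄)² = 1015.064; SSW = ΣΣ(x−x̄ᵢ)² = 407.976
MSB = 1015.064/3 = 338.3546; MSW = 407.976/21 = 19.4274
F = MSB/MSW = 17.4163
df = (3, 21)
p-value (upper-tail) = 0.00001
At α=0.01: p < α → reject H₀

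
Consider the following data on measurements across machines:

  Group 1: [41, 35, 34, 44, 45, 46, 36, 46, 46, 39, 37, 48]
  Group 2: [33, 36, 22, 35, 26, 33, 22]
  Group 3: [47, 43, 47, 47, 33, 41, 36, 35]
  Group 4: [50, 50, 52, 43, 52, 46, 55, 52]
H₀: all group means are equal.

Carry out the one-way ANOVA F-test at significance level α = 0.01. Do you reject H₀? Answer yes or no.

Group means [41.42, 29.57, 41.12, 50.00], grand mean 40.943
SSB = Σnᵢ(x̄ᵢ−x̄)² = 1564.380; SSW = ΣΣ(x−x̄ᵢ)² = 837.506
MSB = 1564.380/3 = 521.4599; MSW = 837.506/31 = 27.0163
F = MSB/MSW = 19.3017
df = (3, 31)
p-value (upper-tail) = 0.00000
At α=0.01: p < α → reject H₀

reject H₀: yes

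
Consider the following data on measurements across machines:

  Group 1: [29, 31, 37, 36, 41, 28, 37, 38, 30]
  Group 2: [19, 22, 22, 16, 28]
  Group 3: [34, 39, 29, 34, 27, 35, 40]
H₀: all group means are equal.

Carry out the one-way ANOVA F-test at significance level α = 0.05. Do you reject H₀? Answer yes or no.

Group means [34.11, 21.40, 34.00], grand mean 31.048
SSB = Σnᵢ(x̄ᵢ−x̄)² = 610.863; SSW = ΣΣ(x−x̄ᵢ)² = 388.089
MSB = 610.863/2 = 305.4317; MSW = 388.089/18 = 21.5605
F = MSB/MSW = 14.1663
df = (2, 18)
p-value (upper-tail) = 0.00020
At α=0.05: p < α → reject H₀

reject H₀: yes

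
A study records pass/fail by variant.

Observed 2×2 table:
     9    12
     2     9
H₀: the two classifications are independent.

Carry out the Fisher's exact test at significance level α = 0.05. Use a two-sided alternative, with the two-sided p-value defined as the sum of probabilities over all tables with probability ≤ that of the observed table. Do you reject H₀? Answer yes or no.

reject H₀: no

Margins: r₁=21, r₂=11, c₁=11, c₂=21, n=32
p_obs = C(21,9)·C(11,2)/C(32,11); sum pmf over tables with pmf ≤ p_obs
p-value (two-sided) = 0.24806
At α=0.05: p ≥ α → fail to reject H₀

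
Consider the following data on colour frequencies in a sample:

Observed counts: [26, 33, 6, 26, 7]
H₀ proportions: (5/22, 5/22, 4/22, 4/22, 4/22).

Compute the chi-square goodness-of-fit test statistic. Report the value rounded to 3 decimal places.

n = 98; E_i = n·p_i = [22.27, 22.27, 17.82, 17.82, 17.82]
χ² = (26−22.27)²/22.27 + (33−22.27)²/22.27 + (6−17.82)²/17.82 + (26−17.82)²/17.82 + (7−17.82)²/17.82 = 23.9541
df = 4

test statistic = 23.954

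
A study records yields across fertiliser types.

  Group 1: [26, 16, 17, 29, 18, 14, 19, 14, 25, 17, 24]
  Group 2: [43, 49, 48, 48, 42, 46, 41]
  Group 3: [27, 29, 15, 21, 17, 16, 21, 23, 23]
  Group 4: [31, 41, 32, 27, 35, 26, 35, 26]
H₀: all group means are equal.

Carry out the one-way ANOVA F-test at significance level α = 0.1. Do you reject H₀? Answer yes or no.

Group means [19.91, 45.29, 21.33, 31.62], grand mean 28.029
SSB = Σnᵢ(x̄ᵢ−x̄)² = 3316.759; SSW = ΣΣ(x−x̄ᵢ)² = 712.213
MSB = 3316.759/3 = 1105.5863; MSW = 712.213/31 = 22.9746
F = MSB/MSW = 48.1221
df = (3, 31)
p-value (upper-tail) = 0.00000
At α=0.1: p < α → reject H₀

reject H₀: yes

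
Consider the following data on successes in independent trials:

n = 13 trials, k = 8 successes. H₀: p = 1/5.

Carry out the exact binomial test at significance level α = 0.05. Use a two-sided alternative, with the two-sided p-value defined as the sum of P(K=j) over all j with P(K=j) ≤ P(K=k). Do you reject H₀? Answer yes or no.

reject H₀: yes

Exact binomial: n=13, k=8, p₀=1/5=0.2000
P(X=j) = C(n,j)·p₀^j·(1−p₀)^(n−j); p = Σ P(X=j) over j with P(X=j) ≤ P(X=8)
p-value (two-sided) = 0.00125
At α=0.05: p < α → reject H₀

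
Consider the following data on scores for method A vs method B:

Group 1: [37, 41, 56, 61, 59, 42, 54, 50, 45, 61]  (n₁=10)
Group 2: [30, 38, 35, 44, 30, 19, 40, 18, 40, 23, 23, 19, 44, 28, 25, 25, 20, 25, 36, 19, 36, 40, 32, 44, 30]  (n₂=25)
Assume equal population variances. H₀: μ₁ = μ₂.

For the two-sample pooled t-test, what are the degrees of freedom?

degrees of freedom = 33

df = n₁ + n₂ − 2 = 10 + 25 − 2 = 33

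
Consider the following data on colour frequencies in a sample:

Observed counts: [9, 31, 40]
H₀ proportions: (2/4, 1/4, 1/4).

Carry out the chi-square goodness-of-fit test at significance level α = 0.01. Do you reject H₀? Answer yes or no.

n = 80; E_i = n·p_i = [40.00, 20.00, 20.00]
χ² = (9−40.00)²/40.00 + (31−20.00)²/20.00 + (40−20.00)²/20.00 = 50.0750
df = 2
p-value (upper-tail) = 0.00000
At α=0.01: p < α → reject H₀

reject H₀: yes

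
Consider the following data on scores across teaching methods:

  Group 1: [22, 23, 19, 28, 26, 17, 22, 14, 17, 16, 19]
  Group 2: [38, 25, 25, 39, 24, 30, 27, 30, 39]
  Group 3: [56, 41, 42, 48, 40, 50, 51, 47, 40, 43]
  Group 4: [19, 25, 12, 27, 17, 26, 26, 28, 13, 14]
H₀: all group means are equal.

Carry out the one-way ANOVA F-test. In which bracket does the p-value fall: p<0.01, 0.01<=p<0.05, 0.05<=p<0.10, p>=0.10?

Group means [20.27, 30.78, 45.80, 20.70], grand mean 29.125
SSB = Σnᵢ(x̄ᵢ−x̄)² = 4376.938; SSW = ΣΣ(x−x̄ᵢ)² = 1135.437
MSB = 4376.938/3 = 1458.9792; MSW = 1135.437/36 = 31.5399
F = MSB/MSW = 46.2582
df = (3, 36)
p-value (upper-tail) = 0.00000
→ bracket: p<0.01

p-value bracket: p<0.01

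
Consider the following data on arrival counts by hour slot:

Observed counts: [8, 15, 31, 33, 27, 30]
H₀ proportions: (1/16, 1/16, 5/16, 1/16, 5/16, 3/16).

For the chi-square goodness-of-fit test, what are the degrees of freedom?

degrees of freedom = 5

df = k − 1 = 6 − 1 = 5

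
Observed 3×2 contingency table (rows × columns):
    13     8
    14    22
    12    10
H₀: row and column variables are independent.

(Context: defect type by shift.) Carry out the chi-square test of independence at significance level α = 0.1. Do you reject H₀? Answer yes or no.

Row totals [21, 36, 22], col totals [39, 40], n=79
χ² = (13−10.37)²/10.37 + (8−10.63)²/10.63 + (14−17.77)²/17.77 + (22−18.23)²/18.23 + (12−10.86)²/10.86 + (10−11.14)²/11.14 = 3.1379
df = 2
p-value (upper-tail) = 0.20826
At α=0.1: p ≥ α → fail to reject H₀

reject H₀: no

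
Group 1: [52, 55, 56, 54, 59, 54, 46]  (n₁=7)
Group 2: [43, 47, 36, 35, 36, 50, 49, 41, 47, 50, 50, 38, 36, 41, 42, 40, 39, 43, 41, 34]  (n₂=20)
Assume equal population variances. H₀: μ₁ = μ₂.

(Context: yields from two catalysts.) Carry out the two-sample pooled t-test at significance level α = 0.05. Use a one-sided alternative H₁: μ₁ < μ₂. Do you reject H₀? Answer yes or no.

reject H₀: no

x̄₁=53.714, s₁=4.030, n₁=7
x̄₂=41.900, s₂=5.360, n₂=20
s_p² = [6·4.030² + 19·5.360²]/25 = 25.7291
SE = √(s_p²·(1/7+1/20)) = 2.2276
t = (53.714−41.900)/2.2276 = 5.3037
df = 25
p-value (one-sided, H₁ less) = 0.99999
At α=0.05: p ≥ α → fail to reject H₀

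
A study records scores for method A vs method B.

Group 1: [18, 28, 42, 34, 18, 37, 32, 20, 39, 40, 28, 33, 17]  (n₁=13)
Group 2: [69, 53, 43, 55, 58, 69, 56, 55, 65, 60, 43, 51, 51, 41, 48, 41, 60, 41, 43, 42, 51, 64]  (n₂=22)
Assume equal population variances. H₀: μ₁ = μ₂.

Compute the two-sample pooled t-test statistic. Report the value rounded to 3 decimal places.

x̄₁=29.692, s₁=8.976, n₁=13
x̄₂=52.682, s₂=9.270, n₂=22
s_p² = [12·8.976² + 21·9.270²]/33 = 83.9861
SE = √(s_p²·(1/13+1/22)) = 3.2059
t = (29.692−52.682)/3.2059 = -7.1709
df = 33

test statistic = -7.171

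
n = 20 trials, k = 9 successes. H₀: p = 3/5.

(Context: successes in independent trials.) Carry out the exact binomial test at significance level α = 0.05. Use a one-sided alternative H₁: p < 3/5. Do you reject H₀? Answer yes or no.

Exact binomial: n=20, k=9, p₀=3/5=0.6000
P(X≤9) from Σ C(n,i)·p₀^i·(1−p₀)^(n−i)
p-value (one-sided, H₁ less) = 0.12752
At α=0.05: p ≥ α → fail to reject H₀

reject H₀: no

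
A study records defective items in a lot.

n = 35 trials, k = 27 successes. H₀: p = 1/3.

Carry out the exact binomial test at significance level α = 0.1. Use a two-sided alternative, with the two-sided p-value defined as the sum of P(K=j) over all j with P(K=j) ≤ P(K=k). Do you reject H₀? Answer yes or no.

reject H₀: yes

Exact binomial: n=35, k=27, p₀=1/3=0.3333
P(X=j) = C(n,j)·p₀^j·(1−p₀)^(n−j); p = Σ P(X=j) over j with P(X=j) ≤ P(X=27)
p-value (two-sided) = 0.00000
At α=0.1: p < α → reject H₀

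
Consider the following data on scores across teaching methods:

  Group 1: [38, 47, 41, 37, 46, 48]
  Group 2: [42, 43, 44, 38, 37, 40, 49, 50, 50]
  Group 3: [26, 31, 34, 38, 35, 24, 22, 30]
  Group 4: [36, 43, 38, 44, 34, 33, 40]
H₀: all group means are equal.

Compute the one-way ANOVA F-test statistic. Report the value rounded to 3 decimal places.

Group means [42.83, 43.67, 30.00, 38.29], grand mean 38.600
SSB = Σnᵢ(x̄ᵢ−x̄)² = 930.938; SSW = ΣΣ(x−x̄ᵢ)² = 648.262
MSB = 930.938/3 = 310.3127; MSW = 648.262/26 = 24.9332
F = MSB/MSW = 12.4458
df = (3, 26)

test statistic = 12.446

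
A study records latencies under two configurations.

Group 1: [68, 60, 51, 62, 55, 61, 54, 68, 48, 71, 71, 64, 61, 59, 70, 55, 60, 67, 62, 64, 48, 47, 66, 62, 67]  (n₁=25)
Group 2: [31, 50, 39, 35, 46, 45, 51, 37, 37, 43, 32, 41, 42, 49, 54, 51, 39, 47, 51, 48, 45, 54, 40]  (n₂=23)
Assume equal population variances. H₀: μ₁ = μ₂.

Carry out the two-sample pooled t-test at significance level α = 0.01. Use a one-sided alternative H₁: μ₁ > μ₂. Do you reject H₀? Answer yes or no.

reject H₀: yes

x̄₁=60.840, s₁=7.238, n₁=25
x̄₂=43.783, s₂=6.775, n₂=23
s_p² = [24·7.238² + 22·6.775²]/46 = 49.2885
SE = √(s_p²·(1/25+1/23)) = 2.0284
t = (60.840−43.783)/2.0284 = 8.4092
df = 46
p-value (one-sided, H₁ greater) = 0.00000
At α=0.01: p < α → reject H₀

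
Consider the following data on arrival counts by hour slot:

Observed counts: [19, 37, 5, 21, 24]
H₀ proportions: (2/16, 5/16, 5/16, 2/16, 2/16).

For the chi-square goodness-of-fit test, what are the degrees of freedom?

degrees of freedom = 4

df = k − 1 = 5 − 1 = 4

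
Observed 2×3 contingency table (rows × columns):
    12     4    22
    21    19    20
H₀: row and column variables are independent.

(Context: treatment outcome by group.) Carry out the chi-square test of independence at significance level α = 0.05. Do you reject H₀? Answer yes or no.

reject H₀: yes

Row totals [38, 60], col totals [33, 23, 42], n=98
χ² = (12−12.80)²/12.80 + (4−8.92)²/8.92 + (22−16.29)²/16.29 + (21−20.20)²/20.20 + (19−14.08)²/14.08 + (20−25.71)²/25.71 = 7.7860
df = 2
p-value (upper-tail) = 0.02038
At α=0.05: p < α → reject H₀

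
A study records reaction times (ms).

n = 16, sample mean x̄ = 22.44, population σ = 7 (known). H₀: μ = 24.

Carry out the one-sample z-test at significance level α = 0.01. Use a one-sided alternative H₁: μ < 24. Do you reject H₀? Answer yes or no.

reject H₀: no

SE = σ/√n = 7/√16 = 1.7500
z = (x̄−μ₀)/SE = (22.44−24)/1.7500 = -0.8914
p-value (one-sided, H₁ less) = 0.18635
At α=0.01: p ≥ α → fail to reject H₀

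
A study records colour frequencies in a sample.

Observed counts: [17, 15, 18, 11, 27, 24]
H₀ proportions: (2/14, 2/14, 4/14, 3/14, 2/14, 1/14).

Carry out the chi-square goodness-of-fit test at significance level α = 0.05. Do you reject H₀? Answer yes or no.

reject H₀: yes

n = 112; E_i = n·p_i = [16.00, 16.00, 32.00, 24.00, 16.00, 8.00]
χ² = (17−16.00)²/16.00 + (15−16.00)²/16.00 + (18−32.00)²/32.00 + (11−24.00)²/24.00 + (27−16.00)²/16.00 + (24−8.00)²/8.00 = 52.8542
df = 5
p-value (upper-tail) = 0.00000
At α=0.05: p < α → reject H₀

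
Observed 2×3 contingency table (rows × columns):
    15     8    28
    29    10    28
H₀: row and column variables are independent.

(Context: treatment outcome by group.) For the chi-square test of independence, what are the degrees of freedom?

degrees of freedom = 2

df = (r−1)(c−1) = (2−1)·(3−1) = 2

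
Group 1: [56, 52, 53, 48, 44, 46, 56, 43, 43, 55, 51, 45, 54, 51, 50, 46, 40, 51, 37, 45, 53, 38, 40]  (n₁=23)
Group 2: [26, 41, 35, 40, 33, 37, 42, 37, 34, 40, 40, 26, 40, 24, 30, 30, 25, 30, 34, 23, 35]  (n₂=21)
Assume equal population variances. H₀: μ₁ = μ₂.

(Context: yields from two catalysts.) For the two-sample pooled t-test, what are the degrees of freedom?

degrees of freedom = 42

df = n₁ + n₂ − 2 = 23 + 21 − 2 = 42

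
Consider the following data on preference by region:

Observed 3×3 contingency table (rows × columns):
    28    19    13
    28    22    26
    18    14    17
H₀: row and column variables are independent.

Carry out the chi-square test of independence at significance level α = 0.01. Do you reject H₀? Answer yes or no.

Row totals [60, 76, 49], col totals [74, 55, 56], n=185
χ² = (28−24.00)²/24.00 + (19−17.84)²/17.84 + (13−18.16)²/18.16 + (28−30.40)²/30.40 + (22−22.59)²/22.59 + (26−23.01)²/23.01 + (18−19.60)²/19.60 + (14−14.57)²/14.57 + (17−14.83)²/14.83 = 3.2740
df = 4
p-value (upper-tail) = 0.51306
At α=0.01: p ≥ α → fail to reject H₀

reject H₀: no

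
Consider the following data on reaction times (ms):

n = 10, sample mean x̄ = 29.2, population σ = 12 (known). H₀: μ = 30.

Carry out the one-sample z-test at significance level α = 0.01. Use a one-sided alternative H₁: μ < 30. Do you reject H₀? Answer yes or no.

SE = σ/√n = 12/√10 = 3.7947
z = (x̄−μ₀)/SE = (29.2−30)/3.7947 = -0.2108
p-value (one-sided, H₁ less) = 0.41651
At α=0.01: p ≥ α → fail to reject H₀

reject H₀: no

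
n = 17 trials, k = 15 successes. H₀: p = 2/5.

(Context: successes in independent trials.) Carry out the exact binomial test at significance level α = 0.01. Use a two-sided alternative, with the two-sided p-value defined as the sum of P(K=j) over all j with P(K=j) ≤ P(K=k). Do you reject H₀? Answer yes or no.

reject H₀: yes

Exact binomial: n=17, k=15, p₀=2/5=0.4000
P(X=j) = C(n,j)·p₀^j·(1−p₀)^(n−j); p = Σ P(X=j) over j with P(X=j) ≤ P(X=15)
p-value (two-sided) = 0.00006
At α=0.01: p < α → reject H₀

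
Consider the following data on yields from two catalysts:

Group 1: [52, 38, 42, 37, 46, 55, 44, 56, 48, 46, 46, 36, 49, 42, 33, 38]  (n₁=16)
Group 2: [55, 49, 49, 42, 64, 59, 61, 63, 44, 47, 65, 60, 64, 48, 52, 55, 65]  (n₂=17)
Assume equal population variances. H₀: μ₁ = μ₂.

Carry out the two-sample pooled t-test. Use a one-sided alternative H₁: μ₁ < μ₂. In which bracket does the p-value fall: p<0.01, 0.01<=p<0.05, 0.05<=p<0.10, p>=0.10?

x̄₁=44.250, s₁=6.807, n₁=16
x̄₂=55.412, s₂=7.843, n₂=17
s_p² = [15·6.807² + 16·7.843²]/31 = 54.1651
SE = √(s_p²·(1/16+1/17)) = 2.5635
t = (44.250−55.412)/2.5635 = -4.3541
df = 31
p-value (one-sided, H₁ less) = 0.00007
→ bracket: p<0.01

p-value bracket: p<0.01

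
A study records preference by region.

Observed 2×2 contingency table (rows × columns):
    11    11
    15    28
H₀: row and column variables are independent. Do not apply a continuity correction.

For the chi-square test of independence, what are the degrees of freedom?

df = (r−1)(c−1) = (2−1)·(2−1) = 1

degrees of freedom = 1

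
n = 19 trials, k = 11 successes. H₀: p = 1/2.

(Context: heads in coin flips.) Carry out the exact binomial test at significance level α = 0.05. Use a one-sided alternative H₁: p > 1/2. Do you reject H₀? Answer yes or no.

reject H₀: no

Exact binomial: n=19, k=11, p₀=1/2=0.5000
P(X≥11) from Σ C(n,i)·p₀^i·(1−p₀)^(n−i)
p-value (one-sided, H₁ greater) = 0.32380
At α=0.05: p ≥ α → fail to reject H₀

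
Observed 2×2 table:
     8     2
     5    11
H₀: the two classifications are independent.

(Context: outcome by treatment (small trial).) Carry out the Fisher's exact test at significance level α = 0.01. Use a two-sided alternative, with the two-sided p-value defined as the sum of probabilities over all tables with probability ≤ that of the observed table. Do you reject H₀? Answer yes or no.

reject H₀: no

Margins: r₁=10, r₂=16, c₁=13, c₂=13, n=26
p_obs = C(10,8)·C(16,5)/C(26,13); sum pmf over tables with pmf ≤ p_obs
p-value (two-sided) = 0.04141
At α=0.01: p ≥ α → fail to reject H₀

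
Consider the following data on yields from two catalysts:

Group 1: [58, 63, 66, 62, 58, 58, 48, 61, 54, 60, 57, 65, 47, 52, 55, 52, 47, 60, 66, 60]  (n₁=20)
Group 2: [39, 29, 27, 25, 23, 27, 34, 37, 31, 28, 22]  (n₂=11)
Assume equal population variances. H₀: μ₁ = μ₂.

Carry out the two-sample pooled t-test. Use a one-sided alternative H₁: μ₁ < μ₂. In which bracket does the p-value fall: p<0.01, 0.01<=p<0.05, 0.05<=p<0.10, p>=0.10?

x̄₁=57.450, s₁=5.951, n₁=20
x̄₂=29.273, s₂=5.497, n₂=11
s_p² = [19·5.951² + 10·5.497²]/29 = 33.6252
SE = √(s_p²·(1/20+1/11)) = 2.1767
t = (57.450−29.273)/2.1767 = 12.9448
df = 29
p-value (one-sided, H₁ less) = 1.00000
→ bracket: p>=0.10

p-value bracket: p>=0.10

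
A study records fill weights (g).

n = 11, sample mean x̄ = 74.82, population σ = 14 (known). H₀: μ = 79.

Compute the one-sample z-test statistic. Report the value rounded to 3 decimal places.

test statistic = -0.990

SE = σ/√n = 14/√11 = 4.2212
z = (x̄−μ₀)/SE = (74.82−79)/4.2212 = -0.9902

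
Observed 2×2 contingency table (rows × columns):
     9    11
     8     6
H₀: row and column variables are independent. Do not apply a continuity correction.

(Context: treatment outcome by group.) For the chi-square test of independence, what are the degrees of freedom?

degrees of freedom = 1

df = (r−1)(c−1) = (2−1)·(2−1) = 1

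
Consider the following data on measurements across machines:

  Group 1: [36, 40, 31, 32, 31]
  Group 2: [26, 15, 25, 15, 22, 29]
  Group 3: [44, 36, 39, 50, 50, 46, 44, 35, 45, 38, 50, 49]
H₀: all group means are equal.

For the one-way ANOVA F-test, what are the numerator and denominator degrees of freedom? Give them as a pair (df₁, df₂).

degrees of freedom = [2, 20]

k = 3 groups, N = 23 total
df = (k−1, N−k) = (3−1, 23−3) = (2, 20)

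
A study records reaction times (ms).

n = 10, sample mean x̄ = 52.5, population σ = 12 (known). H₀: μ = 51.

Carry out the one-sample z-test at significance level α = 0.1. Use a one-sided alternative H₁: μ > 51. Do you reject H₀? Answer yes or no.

reject H₀: no

SE = σ/√n = 12/√10 = 3.7947
z = (x̄−μ₀)/SE = (52.5−51)/3.7947 = 0.3953
p-value (one-sided, H₁ greater) = 0.34632
At α=0.1: p ≥ α → fail to reject H₀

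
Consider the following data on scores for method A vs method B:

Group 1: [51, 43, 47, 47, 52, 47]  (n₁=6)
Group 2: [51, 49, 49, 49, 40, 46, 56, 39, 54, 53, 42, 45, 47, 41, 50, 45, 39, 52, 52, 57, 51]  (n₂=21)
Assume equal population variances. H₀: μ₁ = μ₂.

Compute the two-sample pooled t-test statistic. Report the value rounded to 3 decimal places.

test statistic = -0.050

x̄₁=47.833, s₁=3.251, n₁=6
x̄₂=47.952, s₂=5.463, n₂=21
s_p² = [5·3.251² + 20·5.463²]/25 = 25.9914
SE = √(s_p²·(1/6+1/21)) = 2.3600
t = (47.833−47.952)/2.3600 = -0.0504
df = 25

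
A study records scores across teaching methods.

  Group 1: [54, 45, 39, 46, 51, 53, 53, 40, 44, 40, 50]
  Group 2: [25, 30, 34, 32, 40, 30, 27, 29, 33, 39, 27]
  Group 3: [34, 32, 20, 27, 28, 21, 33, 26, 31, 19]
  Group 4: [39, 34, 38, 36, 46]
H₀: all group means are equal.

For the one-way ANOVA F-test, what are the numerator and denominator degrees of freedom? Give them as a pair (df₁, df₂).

k = 4 groups, N = 37 total
df = (k−1, N−k) = (4−1, 37−4) = (3, 33)

degrees of freedom = [3, 33]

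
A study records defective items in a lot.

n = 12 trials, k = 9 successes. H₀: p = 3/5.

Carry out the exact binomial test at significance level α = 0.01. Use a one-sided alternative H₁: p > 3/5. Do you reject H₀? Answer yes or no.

Exact binomial: n=12, k=9, p₀=3/5=0.6000
P(X≥9) from Σ C(n,i)·p₀^i·(1−p₀)^(n−i)
p-value (one-sided, H₁ greater) = 0.22534
At α=0.01: p ≥ α → fail to reject H₀

reject H₀: no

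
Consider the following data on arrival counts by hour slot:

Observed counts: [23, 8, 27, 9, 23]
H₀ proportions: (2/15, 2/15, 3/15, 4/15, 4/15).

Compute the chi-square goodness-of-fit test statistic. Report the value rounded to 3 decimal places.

n = 90; E_i = n·p_i = [12.00, 12.00, 18.00, 24.00, 24.00]
χ² = (23−12.00)²/12.00 + (8−12.00)²/12.00 + (27−18.00)²/18.00 + (9−24.00)²/24.00 + (23−24.00)²/24.00 = 25.3333
df = 4

test statistic = 25.333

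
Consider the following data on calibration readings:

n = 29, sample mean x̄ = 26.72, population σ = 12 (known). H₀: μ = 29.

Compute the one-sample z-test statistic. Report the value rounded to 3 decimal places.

SE = σ/√n = 12/√29 = 2.2283
z = (x̄−μ₀)/SE = (26.72−29)/2.2283 = -1.0232

test statistic = -1.023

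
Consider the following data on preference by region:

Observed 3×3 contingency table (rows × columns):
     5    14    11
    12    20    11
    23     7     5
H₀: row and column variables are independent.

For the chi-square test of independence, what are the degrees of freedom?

df = (r−1)(c−1) = (3−1)·(3−1) = 4

degrees of freedom = 4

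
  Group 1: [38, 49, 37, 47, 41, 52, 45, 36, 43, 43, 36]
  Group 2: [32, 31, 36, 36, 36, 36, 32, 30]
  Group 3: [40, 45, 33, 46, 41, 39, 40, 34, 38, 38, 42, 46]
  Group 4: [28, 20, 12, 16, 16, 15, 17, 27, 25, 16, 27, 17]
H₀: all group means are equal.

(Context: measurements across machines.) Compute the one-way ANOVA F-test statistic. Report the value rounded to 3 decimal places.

Group means [42.45, 33.62, 40.17, 19.67], grand mean 33.814
SSB = Σnᵢ(x̄ᵢ−x̄)² = 3707.576; SSW = ΣΣ(x−x̄ᵢ)² = 880.936
MSB = 3707.576/3 = 1235.8587; MSW = 880.936/39 = 22.5881
F = MSB/MSW = 54.7128
df = (3, 39)

test statistic = 54.713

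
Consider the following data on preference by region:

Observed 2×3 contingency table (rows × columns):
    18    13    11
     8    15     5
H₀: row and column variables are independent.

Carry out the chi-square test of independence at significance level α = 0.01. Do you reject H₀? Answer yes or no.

reject H₀: no

Row totals [42, 28], col totals [26, 28, 16], n=70
χ² = (18−15.60)²/15.60 + (13−16.80)²/16.80 + (11−9.60)²/9.60 + (8−10.40)²/10.40 + (15−11.20)²/11.20 + (5−6.40)²/6.40 = 3.5823
df = 2
p-value (upper-tail) = 0.16677
At α=0.01: p ≥ α → fail to reject H₀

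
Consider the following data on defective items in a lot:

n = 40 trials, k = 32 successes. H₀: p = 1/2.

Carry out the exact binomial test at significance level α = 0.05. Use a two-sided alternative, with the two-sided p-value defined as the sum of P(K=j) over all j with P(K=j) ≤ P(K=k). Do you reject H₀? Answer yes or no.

reject H₀: yes

Exact binomial: n=40, k=32, p₀=1/2=0.5000
P(X=j) = C(n,j)·p₀^j·(1−p₀)^(n−j); p = Σ P(X=j) over j with P(X=j) ≤ P(X=32)
p-value (two-sided) = 0.00018
At α=0.05: p < α → reject H₀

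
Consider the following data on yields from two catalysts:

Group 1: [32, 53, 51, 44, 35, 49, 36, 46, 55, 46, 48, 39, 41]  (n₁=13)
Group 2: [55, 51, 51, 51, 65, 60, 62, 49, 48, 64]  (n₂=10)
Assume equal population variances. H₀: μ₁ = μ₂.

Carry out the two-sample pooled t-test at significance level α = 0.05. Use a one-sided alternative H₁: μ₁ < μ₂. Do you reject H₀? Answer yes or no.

x̄₁=44.231, s₁=7.201, n₁=13
x̄₂=55.600, s₂=6.535, n₂=10
s_p² = [12·7.201² + 9·6.535²]/21 = 47.9385
SE = √(s_p²·(1/13+1/10)) = 2.9123
t = (44.231−55.600)/2.9123 = -3.9039
df = 21
p-value (one-sided, H₁ less) = 0.00041
At α=0.05: p < α → reject H₀

reject H₀: yes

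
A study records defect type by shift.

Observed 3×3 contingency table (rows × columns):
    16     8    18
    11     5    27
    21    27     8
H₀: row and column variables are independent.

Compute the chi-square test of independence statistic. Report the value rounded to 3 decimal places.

test statistic = 30.278

Row totals [42, 43, 56], col totals [48, 40, 53], n=141
χ² = (16−14.30)²/14.30 + (8−11.91)²/11.91 + (18−15.79)²/15.79 + (11−14.64)²/14.64 + (5−12.20)²/12.20 + (27−16.16)²/16.16 + (21−19.06)²/19.06 + (27−15.89)²/15.89 + (8−21.05)²/21.05 = 30.2784
df = 4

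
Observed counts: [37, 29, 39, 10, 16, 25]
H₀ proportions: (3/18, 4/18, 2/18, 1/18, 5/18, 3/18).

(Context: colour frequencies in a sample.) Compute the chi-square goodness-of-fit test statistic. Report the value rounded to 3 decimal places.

n = 156; E_i = n·p_i = [26.00, 34.67, 17.33, 8.67, 43.33, 26.00]
χ² = (37−26.00)²/26.00 + (29−34.67)²/34.67 + (39−17.33)²/17.33 + (10−8.67)²/8.67 + (16−43.33)²/43.33 + (25−26.00)²/26.00 = 50.1481
df = 5

test statistic = 50.148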